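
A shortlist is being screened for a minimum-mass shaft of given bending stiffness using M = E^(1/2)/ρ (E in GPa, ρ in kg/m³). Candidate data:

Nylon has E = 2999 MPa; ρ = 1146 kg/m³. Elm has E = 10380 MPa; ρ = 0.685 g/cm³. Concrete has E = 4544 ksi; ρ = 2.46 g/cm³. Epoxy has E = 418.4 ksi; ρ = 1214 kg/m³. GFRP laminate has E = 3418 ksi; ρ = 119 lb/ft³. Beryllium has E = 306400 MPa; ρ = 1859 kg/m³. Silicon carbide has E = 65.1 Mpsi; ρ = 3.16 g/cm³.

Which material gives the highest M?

beryllium

After converting to SI:
  nylon: E = 2.999 GPa, ρ = 1146 kg/m³
  elm: E = 10.38 GPa, ρ = 685.0 kg/m³
  concrete: E = 31.33 GPa, ρ = 2460 kg/m³
  epoxy: E = 2.885 GPa, ρ = 1214 kg/m³
  GFRP laminate: E = 23.57 GPa, ρ = 1906 kg/m³
  beryllium: E = 306.4 GPa, ρ = 1859 kg/m³
  silicon carbide: E = 448.8 GPa, ρ = 3160 kg/m³
  beryllium: M = 9.42×10⁻³
  silicon carbide: M = 6.70×10⁻³
  elm: M = 4.70×10⁻³
  GFRP laminate: M = 2.55×10⁻³
  concrete: M = 2.28×10⁻³
  nylon: M = 1.51×10⁻³
  epoxy: M = 1.40×10⁻³
Beryllium has the largest M.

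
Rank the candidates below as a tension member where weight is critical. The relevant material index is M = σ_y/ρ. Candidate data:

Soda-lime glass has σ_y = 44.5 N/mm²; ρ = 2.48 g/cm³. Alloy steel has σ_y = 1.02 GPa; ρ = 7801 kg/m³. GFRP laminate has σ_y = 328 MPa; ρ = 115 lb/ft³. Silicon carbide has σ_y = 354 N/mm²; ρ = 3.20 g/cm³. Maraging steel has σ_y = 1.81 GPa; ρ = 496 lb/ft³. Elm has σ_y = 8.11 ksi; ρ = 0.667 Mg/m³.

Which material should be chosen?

maraging steel

Putting every candidate on a common basis:
  soda-lime glass: σ_y = 44.50 MPa, ρ = 2480 kg/m³
  alloy steel: σ_y = 1020 MPa, ρ = 7801 kg/m³
  GFRP laminate: σ_y = 328.0 MPa, ρ = 1842 kg/m³
  silicon carbide: σ_y = 354.0 MPa, ρ = 3200 kg/m³
  maraging steel: σ_y = 1810 MPa, ρ = 7945 kg/m³
  elm: σ_y = 55.92 MPa, ρ = 667.0 kg/m³
  maraging steel: M = 228 kN·m/kg
  GFRP laminate: M = 178 kN·m/kg
  alloy steel: M = 131 kN·m/kg
  silicon carbide: M = 111 kN·m/kg
  elm: M = 83.8 kN·m/kg
  soda-lime glass: M = 17.9 kN·m/kg
Maraging steel has the largest M.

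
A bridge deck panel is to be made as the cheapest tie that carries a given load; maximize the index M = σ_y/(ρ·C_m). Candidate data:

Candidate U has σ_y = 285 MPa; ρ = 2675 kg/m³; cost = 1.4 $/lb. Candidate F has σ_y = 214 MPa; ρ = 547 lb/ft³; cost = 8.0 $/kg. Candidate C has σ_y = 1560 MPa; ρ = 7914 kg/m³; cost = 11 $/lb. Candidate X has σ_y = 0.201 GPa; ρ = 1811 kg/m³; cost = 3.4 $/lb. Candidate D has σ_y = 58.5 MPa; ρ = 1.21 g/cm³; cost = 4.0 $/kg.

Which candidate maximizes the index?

Putting every candidate on a common basis:
  candidate U: σ_y = 285.0 MPa, ρ = 2675 kg/m³, cost = 3.086 $/kg
  candidate F: σ_y = 214.0 MPa, ρ = 8762 kg/m³, cost = 8.000 $/kg
  candidate C: σ_y = 1560 MPa, ρ = 7914 kg/m³, cost = 24.25 $/kg
  candidate X: σ_y = 201.0 MPa, ρ = 1811 kg/m³, cost = 7.496 $/kg
  candidate D: σ_y = 58.50 MPa, ρ = 1210 kg/m³, cost = 4.000 $/kg
  candidate U: M = 34.5 kN·m per $
  candidate X: M = 14.8 kN·m per $
  candidate D: M = 12.1 kN·m per $
  candidate C: M = 8.13 kN·m per $
  candidate F: M = 3.05 kN·m per $
Candidate U ranks first.

candidate U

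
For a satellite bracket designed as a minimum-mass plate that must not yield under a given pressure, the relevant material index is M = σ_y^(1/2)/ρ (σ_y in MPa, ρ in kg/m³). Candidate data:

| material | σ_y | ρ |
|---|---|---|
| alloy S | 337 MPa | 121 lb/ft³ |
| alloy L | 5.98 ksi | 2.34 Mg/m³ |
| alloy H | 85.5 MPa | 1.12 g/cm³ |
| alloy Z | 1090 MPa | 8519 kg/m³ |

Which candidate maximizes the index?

alloy S

Convert each candidate to consistent units, then evaluate M:
  alloy S: σ_y = 337.0 MPa, ρ = 1938 kg/m³
  alloy L: σ_y = 41.23 MPa, ρ = 2340 kg/m³
  alloy H: σ_y = 85.50 MPa, ρ = 1120 kg/m³
  alloy Z: σ_y = 1090 MPa, ρ = 8519 kg/m³
  alloy S: M = 9.47×10⁻³
  alloy H: M = 8.26×10⁻³
  alloy Z: M = 3.88×10⁻³
  alloy L: M = 2.74×10⁻³
Alloy S ranks first.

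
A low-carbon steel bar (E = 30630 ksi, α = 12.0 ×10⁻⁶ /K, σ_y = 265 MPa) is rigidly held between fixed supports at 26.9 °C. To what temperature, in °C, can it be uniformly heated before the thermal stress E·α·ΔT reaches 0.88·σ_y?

E = 30630 ksi = 211.2 GPa.
E·α·ΔT = 233.2 MPa ⇒ ΔT = 233.2 / (211.2×10³ × 12.0×10⁻⁶) = 92.02 K.
T = 26.9 + 92.02 = 118.9 °C.

119 °C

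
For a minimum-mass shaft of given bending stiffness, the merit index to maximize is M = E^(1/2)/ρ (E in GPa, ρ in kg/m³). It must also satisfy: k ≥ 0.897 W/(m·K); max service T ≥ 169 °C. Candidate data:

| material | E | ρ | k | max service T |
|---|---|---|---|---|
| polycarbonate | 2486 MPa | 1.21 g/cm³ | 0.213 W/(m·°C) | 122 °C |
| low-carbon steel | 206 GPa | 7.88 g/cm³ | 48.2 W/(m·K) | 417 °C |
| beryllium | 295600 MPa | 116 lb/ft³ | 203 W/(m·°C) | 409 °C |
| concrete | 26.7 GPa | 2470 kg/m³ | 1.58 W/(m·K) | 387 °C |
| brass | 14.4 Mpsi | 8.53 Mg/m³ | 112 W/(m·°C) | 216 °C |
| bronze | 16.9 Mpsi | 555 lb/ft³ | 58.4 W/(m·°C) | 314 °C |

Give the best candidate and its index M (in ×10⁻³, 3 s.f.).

beryllium, M = 9.25×10⁻³

Screen on constraints: k ≥ 0.897 W/(m·K); max service T ≥ 169 °C. Survivors: low-carbon steel, beryllium, concrete, brass, bronze.
Normalizing units and computing the index:
  low-carbon steel: E = 206.0 GPa, ρ = 7880 kg/m³
  beryllium: E = 295.6 GPa, ρ = 1858 kg/m³
  concrete: E = 26.70 GPa, ρ = 2470 kg/m³
  brass: E = 99.28 GPa, ρ = 8530 kg/m³
  bronze: E = 116.5 GPa, ρ = 8890 kg/m³
  beryllium: M = 9.25×10⁻³
  concrete: M = 2.09×10⁻³
  low-carbon steel: M = 1.82×10⁻³
  bronze: M = 1.21×10⁻³
  brass: M = 1.17×10⁻³
The maximum is for beryllium.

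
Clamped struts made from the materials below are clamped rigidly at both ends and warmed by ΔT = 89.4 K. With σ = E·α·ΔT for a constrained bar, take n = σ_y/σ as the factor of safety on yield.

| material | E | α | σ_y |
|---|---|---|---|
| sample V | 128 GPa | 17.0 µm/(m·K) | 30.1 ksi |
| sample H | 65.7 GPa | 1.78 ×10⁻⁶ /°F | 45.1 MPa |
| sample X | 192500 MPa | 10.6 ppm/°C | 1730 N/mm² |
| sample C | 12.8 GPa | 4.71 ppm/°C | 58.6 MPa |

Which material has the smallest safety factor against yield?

sample V

Converting E to GPa, α to ×10⁻⁶/K, σ_y to MPa, then σ and n for each:
  sample V: E = 128.0, α = 17.0, σ_y = 207.5 → σ = 195 MPa, n = 1.07
  sample H: E = 65.70, α = 3.20, σ_y = 45.10 → σ = 18.8 MPa, n = 2.40
  sample X: E = 192.5, α = 10.6, σ_y = 1730 → σ = 182 MPa, n = 9.48
  sample C: E = 12.80, α = 4.71, σ_y = 58.60 → σ = 5.39 MPa, n = 10.9
Sample V has the lowest safety factor, n = 1.07.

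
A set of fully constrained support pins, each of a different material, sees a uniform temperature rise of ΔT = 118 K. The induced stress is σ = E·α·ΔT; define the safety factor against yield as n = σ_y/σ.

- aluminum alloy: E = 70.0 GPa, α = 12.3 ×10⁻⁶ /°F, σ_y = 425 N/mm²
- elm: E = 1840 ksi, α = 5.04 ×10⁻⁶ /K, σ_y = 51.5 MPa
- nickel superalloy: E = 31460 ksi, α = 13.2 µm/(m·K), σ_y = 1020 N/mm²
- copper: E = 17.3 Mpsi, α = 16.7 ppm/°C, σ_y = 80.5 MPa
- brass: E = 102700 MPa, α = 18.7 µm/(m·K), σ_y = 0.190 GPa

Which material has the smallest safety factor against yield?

With everything in SI (GPa, ×10⁻⁶/K, MPa):
  aluminum alloy: E = 70.00, α = 22.1, σ_y = 425.0 → σ = 183 MPa, n = 2.32
  elm: E = 12.69, α = 5.04, σ_y = 51.50 → σ = 7.54 MPa, n = 6.83
  nickel superalloy: E = 216.9, α = 13.2, σ_y = 1020 → σ = 338 MPa, n = 3.02
  copper: E = 119.3, α = 16.7, σ_y = 80.50 → σ = 235 MPa, n = 0.342
  brass: E = 102.7, α = 18.7, σ_y = 190.0 → σ = 227 MPa, n = 0.838
Copper has the lowest safety factor, n = 0.342.

copper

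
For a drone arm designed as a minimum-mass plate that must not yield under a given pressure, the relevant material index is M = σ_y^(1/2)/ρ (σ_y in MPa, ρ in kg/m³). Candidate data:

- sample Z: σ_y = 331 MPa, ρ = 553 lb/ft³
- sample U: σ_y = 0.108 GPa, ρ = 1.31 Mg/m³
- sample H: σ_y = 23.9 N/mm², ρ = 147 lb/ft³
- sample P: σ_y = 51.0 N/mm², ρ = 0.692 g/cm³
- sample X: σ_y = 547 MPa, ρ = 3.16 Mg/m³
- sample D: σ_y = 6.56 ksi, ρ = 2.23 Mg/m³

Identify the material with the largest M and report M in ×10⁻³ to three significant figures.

sample P, M = 10.3×10⁻³

In SI units:
  sample Z: σ_y = 331.0 MPa, ρ = 8858 kg/m³
  sample U: σ_y = 108.0 MPa, ρ = 1310 kg/m³
  sample H: σ_y = 23.90 MPa, ρ = 2355 kg/m³
  sample P: σ_y = 51.00 MPa, ρ = 692.0 kg/m³
  sample X: σ_y = 547.0 MPa, ρ = 3160 kg/m³
  sample D: σ_y = 45.23 MPa, ρ = 2230 kg/m³
  sample P: M = 10.3×10⁻³
  sample U: M = 7.93×10⁻³
  sample X: M = 7.40×10⁻³
  sample D: M = 3.02×10⁻³
  sample H: M = 2.08×10⁻³
  sample Z: M = 2.05×10⁻³
Sample P ranks first.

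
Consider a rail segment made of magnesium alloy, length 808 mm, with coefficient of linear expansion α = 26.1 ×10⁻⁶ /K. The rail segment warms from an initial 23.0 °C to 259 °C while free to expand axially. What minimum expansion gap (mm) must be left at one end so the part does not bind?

ΔT = 259 − 23.0 = 236.0 K.
ΔL = α·L₀·ΔT = 26.1×10⁻⁶ × 808 mm × 236.0 K = 4.98 mm.

4.98 mm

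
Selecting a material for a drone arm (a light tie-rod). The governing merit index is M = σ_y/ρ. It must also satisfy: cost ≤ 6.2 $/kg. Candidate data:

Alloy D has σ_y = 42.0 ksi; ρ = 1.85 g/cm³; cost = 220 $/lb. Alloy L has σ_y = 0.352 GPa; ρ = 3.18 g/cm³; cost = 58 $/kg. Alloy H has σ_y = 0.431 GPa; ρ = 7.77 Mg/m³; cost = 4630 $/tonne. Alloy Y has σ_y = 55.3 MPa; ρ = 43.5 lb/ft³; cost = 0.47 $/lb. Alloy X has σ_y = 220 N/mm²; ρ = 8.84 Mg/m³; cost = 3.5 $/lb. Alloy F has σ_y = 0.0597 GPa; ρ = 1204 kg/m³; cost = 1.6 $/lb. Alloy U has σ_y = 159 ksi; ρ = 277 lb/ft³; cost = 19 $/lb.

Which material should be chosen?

alloy Y

Screen on constraints: cost ≤ 6.2 $/kg. Survivors: alloy H, alloy Y, alloy F.
After converting to SI:
  alloy H: σ_y = 431.0 MPa, ρ = 7770 kg/m³
  alloy Y: σ_y = 55.30 MPa, ρ = 696.8 kg/m³
  alloy F: σ_y = 59.70 MPa, ρ = 1204 kg/m³
  alloy Y: M = 79.4 kN·m/kg
  alloy H: M = 55.5 kN·m/kg
  alloy F: M = 49.6 kN·m/kg
Highest index: alloy Y.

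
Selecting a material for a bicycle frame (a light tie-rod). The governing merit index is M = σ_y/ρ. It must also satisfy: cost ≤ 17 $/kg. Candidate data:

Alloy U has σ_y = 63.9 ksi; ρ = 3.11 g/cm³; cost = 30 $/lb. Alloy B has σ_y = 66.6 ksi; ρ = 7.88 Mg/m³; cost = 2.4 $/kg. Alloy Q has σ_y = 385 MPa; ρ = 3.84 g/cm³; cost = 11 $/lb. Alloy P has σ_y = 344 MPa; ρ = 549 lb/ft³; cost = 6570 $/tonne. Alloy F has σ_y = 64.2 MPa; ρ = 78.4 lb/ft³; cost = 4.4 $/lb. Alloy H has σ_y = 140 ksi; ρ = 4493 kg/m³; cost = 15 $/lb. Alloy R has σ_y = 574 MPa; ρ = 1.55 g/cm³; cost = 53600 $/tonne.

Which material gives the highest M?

Screen on constraints: cost ≤ 17 $/kg. Survivors: alloy B, alloy P, alloy F.
In SI units:
  alloy B: σ_y = 459.2 MPa, ρ = 7880 kg/m³
  alloy P: σ_y = 344.0 MPa, ρ = 8794 kg/m³
  alloy F: σ_y = 64.20 MPa, ρ = 1256 kg/m³
  alloy B: M = 58.3 kN·m/kg
  alloy F: M = 51.1 kN·m/kg
  alloy P: M = 39.1 kN·m/kg
The maximum is for alloy B.

alloy B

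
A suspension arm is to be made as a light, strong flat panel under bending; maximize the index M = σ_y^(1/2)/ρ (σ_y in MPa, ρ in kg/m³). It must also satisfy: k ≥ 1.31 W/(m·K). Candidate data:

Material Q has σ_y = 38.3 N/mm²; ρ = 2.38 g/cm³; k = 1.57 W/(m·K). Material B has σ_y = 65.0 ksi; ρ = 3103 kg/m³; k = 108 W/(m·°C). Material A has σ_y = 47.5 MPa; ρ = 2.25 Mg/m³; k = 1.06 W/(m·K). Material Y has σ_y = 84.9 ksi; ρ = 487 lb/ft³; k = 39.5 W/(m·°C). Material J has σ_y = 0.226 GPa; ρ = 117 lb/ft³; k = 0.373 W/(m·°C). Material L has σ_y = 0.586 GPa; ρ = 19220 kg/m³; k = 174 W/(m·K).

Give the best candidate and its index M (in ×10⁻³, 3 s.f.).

Screen on constraints: k ≥ 1.31 W/(m·K). Survivors: material Q, material B, material Y, material L.
Convert each candidate to consistent units, then evaluate M:
  material Q: σ_y = 38.30 MPa, ρ = 2380 kg/m³
  material B: σ_y = 448.2 MPa, ρ = 3103 kg/m³
  material Y: σ_y = 585.4 MPa, ρ = 7801 kg/m³
  material L: σ_y = 586.0 MPa, ρ = 19220 kg/m³
  material B: M = 6.82×10⁻³
  material Y: M = 3.10×10⁻³
  material Q: M = 2.60×10⁻³
  material L: M = 1.26×10⁻³
Highest index: material B.

material B, M = 6.82×10⁻³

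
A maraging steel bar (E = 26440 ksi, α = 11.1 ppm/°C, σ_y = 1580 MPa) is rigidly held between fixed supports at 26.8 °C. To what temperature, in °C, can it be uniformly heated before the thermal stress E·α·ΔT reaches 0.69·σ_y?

566 °C

E = 26440 ksi = 182.3 GPa.
E·α·ΔT = 1090 MPa ⇒ ΔT = 1090 / (182.3×10³ × 11.1×10⁻⁶) = 538.8 K.
T = 26.8 + 538.8 = 565.6 °C.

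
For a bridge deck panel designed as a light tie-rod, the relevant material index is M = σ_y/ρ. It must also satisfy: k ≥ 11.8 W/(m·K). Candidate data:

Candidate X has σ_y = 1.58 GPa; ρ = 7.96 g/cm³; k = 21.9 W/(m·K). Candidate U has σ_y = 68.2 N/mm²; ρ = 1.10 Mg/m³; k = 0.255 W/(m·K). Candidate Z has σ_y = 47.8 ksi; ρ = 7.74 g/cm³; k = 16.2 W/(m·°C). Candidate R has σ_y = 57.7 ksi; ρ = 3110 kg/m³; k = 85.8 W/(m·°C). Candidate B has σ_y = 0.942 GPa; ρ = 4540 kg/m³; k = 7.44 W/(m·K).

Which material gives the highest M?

candidate X

Screen on constraints: k ≥ 11.8 W/(m·K). Survivors: candidate X, candidate Z, candidate R.
After converting to SI:
  candidate X: σ_y = 1580 MPa, ρ = 7960 kg/m³
  candidate Z: σ_y = 329.6 MPa, ρ = 7740 kg/m³
  candidate R: σ_y = 397.8 MPa, ρ = 3110 kg/m³
  candidate X: M = 198 kN·m/kg
  candidate R: M = 128 kN·m/kg
  candidate Z: M = 42.6 kN·m/kg
Candidate X ranks first.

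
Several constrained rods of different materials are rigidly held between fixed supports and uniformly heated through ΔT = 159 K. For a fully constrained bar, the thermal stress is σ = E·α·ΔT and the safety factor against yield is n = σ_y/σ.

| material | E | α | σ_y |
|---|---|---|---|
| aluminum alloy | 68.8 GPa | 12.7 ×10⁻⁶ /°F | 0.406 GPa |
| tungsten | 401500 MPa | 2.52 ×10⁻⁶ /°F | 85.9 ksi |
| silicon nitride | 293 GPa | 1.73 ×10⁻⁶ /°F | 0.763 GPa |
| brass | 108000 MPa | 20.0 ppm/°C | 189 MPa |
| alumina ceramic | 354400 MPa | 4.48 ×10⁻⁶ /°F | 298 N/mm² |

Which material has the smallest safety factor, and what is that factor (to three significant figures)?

brass, n = 0.550

Per material, after unit conversion:
  aluminum alloy: E = 68.80, α = 22.9, σ_y = 406.0 → σ = 250 MPa, n = 1.62
  tungsten: E = 401.5, α = 4.54, σ_y = 592.3 → σ = 290 MPa, n = 2.05
  silicon nitride: E = 293.0, α = 3.11, σ_y = 763.0 → σ = 145 MPa, n = 5.26
  brass: E = 108.0, α = 20.0, σ_y = 189.0 → σ = 343 MPa, n = 0.550
  alumina ceramic: E = 354.4, α = 8.06, σ_y = 298.0 → σ = 454 MPa, n = 0.656
The minimum is brass at n = 0.550.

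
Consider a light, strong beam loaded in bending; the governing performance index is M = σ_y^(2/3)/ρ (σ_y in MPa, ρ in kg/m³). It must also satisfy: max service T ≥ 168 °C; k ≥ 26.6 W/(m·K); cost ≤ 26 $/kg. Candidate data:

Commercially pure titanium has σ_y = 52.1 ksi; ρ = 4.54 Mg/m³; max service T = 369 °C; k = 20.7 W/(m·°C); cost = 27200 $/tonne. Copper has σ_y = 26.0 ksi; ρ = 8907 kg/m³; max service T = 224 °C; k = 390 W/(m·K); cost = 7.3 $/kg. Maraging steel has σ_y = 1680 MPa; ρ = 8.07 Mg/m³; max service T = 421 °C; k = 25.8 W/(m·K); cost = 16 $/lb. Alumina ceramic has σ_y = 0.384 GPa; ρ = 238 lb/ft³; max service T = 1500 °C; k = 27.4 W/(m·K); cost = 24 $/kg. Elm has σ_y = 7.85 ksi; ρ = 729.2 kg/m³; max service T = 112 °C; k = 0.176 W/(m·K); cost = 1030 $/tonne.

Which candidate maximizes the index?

alumina ceramic

Screen on constraints: max service T ≥ 168 °C; k ≥ 26.6 W/(m·K); cost ≤ 26 $/kg. Survivors: copper, alumina ceramic.
Convert each candidate to consistent units, then evaluate M:
  copper: σ_y = 179.3 MPa, ρ = 8907 kg/m³
  alumina ceramic: σ_y = 384.0 MPa, ρ = 3812 kg/m³
  alumina ceramic: M = 13.9×10⁻³
  copper: M = 3.57×10⁻³
Alumina ceramic ranks first.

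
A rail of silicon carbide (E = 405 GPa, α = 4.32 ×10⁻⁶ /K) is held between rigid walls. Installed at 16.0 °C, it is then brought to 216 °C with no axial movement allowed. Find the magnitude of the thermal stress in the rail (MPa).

ΔT = 200.0 K. Constrained thermal stress σ = E·α·ΔT = 405.0×10³ MPa × 4.32×10⁻⁶ × 200.0 = 350 MPa (compressive).

350 MPa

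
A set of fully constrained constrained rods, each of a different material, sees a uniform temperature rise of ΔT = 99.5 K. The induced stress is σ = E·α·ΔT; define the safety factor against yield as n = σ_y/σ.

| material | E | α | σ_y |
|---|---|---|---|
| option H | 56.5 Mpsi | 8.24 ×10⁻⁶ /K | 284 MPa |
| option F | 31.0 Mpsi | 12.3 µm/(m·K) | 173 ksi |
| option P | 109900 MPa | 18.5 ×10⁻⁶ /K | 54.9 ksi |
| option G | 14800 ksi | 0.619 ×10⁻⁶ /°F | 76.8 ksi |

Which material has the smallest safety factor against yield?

Converting E to GPa, α to ×10⁻⁶/K, σ_y to MPa, then σ and n for each:
  option H: E = 389.6, α = 8.24, σ_y = 284.0 → σ = 319 MPa, n = 0.889
  option F: E = 213.7, α = 12.3, σ_y = 1193 → σ = 262 MPa, n = 4.56
  option P: E = 109.9, α = 18.5, σ_y = 378.5 → σ = 202 MPa, n = 1.87
  option G: E = 102.0, α = 1.11, σ_y = 529.5 → σ = 11.3 MPa, n = 46.8
Smallest n: option H with n = 0.889.

option H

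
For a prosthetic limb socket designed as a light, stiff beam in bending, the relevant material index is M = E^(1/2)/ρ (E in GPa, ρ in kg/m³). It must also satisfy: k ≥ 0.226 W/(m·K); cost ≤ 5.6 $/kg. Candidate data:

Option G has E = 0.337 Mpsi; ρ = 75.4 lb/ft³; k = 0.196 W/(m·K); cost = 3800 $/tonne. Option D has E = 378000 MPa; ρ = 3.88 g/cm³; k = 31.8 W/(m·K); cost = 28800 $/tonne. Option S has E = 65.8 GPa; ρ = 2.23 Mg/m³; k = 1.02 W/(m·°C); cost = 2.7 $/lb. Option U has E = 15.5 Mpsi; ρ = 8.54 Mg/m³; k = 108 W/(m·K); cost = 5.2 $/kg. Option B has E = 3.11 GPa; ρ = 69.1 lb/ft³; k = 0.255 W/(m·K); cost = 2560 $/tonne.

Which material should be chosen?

Screen on constraints: k ≥ 0.226 W/(m·K); cost ≤ 5.6 $/kg. Survivors: option U, option B.
After converting to SI:
  option U: E = 106.9 GPa, ρ = 8540 kg/m³
  option B: E = 3.110 GPa, ρ = 1107 kg/m³
  option B: M = 1.59×10⁻³
  option U: M = 1.21×10⁻³
Option B has the largest M.

option B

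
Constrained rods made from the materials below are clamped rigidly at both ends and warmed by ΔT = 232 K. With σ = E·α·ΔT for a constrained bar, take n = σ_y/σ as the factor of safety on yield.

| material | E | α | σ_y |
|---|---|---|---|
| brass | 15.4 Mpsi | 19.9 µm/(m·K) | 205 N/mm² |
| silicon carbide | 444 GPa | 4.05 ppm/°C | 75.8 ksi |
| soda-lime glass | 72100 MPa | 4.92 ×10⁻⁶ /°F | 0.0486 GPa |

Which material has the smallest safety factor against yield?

soda-lime glass

With everything in SI (GPa, ×10⁻⁶/K, MPa):
  brass: E = 106.2, α = 19.9, σ_y = 205.0 → σ = 490 MPa, n = 0.418
  silicon carbide: E = 444.0, α = 4.05, σ_y = 522.6 → σ = 417 MPa, n = 1.25
  soda-lime glass: E = 72.10, α = 8.86, σ_y = 48.60 → σ = 148 MPa, n = 0.328
Smallest n: soda-lime glass with n = 0.328.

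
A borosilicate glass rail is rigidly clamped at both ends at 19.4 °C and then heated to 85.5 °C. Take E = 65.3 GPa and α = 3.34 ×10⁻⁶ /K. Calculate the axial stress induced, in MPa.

ΔT = 66.10 K. Constrained thermal stress σ = E·α·ΔT = 65.30×10³ MPa × 3.34×10⁻⁶ × 66.10 = 14.4 MPa (compressive).

14.4 MPa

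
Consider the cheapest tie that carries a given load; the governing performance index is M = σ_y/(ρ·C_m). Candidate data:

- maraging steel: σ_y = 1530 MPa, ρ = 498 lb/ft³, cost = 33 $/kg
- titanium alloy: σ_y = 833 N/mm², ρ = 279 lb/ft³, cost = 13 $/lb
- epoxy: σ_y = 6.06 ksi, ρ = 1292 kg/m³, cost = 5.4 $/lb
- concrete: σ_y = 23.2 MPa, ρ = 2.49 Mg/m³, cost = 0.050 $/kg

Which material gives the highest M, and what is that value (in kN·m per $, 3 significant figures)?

concrete, M = 186 kN·m per $

In SI units:
  maraging steel: σ_y = 1530 MPa, ρ = 7977 kg/m³, cost = 33.00 $/kg
  titanium alloy: σ_y = 833.0 MPa, ρ = 4469 kg/m³, cost = 28.66 $/kg
  epoxy: σ_y = 41.78 MPa, ρ = 1292 kg/m³, cost = 11.90 $/kg
  concrete: σ_y = 23.20 MPa, ρ = 2490 kg/m³, cost = 0.05000 $/kg
  concrete: M = 186 kN·m per $
  titanium alloy: M = 6.50 kN·m per $
  maraging steel: M = 5.81 kN·m per $
  epoxy: M = 2.72 kN·m per $
Concrete ranks first.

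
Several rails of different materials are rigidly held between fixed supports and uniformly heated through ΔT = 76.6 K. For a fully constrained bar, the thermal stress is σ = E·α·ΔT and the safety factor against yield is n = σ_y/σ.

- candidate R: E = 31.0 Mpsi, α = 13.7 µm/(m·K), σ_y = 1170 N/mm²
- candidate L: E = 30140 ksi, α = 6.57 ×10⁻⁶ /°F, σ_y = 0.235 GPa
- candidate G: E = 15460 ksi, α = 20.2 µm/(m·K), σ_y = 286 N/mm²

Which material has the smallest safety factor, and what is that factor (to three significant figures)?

Converting E to GPa, α to ×10⁻⁶/K, σ_y to MPa, then σ and n for each:
  candidate R: E = 213.7, α = 13.7, σ_y = 1170 → σ = 224 MPa, n = 5.22
  candidate L: E = 207.8, α = 11.8, σ_y = 235.0 → σ = 188 MPa, n = 1.25
  candidate G: E = 106.6, α = 20.2, σ_y = 286.0 → σ = 165 MPa, n = 1.73
The minimum is candidate L at n = 1.25.

candidate L, n = 1.25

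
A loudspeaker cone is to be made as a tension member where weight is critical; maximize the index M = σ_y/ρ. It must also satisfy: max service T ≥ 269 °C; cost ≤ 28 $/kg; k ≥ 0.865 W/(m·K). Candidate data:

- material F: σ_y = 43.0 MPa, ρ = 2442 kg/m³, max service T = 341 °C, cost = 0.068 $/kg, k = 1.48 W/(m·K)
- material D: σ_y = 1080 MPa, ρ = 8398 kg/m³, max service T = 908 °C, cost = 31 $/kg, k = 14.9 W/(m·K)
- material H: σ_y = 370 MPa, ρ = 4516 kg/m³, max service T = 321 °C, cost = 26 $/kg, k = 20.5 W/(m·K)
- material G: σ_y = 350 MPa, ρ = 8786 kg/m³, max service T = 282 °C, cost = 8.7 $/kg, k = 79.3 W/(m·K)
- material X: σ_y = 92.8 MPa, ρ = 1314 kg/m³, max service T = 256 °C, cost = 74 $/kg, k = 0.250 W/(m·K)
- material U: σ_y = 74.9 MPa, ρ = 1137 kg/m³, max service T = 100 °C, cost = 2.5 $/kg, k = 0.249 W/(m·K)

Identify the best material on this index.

material H

Screen on constraints: max service T ≥ 269 °C; cost ≤ 28 $/kg; k ≥ 0.865 W/(m·K). Survivors: material F, material H, material G.
Computing M directly (units already consistent):
  material H: M = 81.9 kN·m/kg
  material G: M = 39.8 kN·m/kg
  material F: M = 17.6 kN·m/kg
Material H has the largest M.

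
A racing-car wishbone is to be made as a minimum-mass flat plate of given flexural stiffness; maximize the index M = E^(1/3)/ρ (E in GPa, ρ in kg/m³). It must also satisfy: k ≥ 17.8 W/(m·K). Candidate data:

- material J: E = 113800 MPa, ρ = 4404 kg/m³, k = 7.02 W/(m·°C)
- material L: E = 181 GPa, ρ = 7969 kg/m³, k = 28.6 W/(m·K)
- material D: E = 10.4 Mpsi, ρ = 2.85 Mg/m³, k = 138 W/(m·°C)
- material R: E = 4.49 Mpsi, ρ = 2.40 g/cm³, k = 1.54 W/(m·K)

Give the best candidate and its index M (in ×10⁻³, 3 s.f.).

Screen on constraints: k ≥ 17.8 W/(m·K). Survivors: material L, material D.
Convert each candidate to consistent units, then evaluate M:
  material L: E = 181.0 GPa, ρ = 7969 kg/m³
  material D: E = 71.71 GPa, ρ = 2850 kg/m³
  material D: M = 1.46×10⁻³
  material L: M = 0.710×10⁻³
Material D ranks first.

material D, M = 1.46×10⁻³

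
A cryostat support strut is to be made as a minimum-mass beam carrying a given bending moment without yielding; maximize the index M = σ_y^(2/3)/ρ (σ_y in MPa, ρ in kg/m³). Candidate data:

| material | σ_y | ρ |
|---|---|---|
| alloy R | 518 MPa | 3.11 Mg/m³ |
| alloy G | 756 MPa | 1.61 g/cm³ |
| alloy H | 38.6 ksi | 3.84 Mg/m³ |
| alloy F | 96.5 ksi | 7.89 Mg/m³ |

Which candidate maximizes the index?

alloy G

In SI units:
  alloy R: σ_y = 518.0 MPa, ρ = 3110 kg/m³
  alloy G: σ_y = 756.0 MPa, ρ = 1610 kg/m³
  alloy H: σ_y = 266.1 MPa, ρ = 3840 kg/m³
  alloy F: σ_y = 665.3 MPa, ρ = 7890 kg/m³
  alloy G: M = 51.5×10⁻³
  alloy R: M = 20.7×10⁻³
  alloy H: M = 10.8×10⁻³
  alloy F: M = 9.66×10⁻³
The maximum is for alloy G.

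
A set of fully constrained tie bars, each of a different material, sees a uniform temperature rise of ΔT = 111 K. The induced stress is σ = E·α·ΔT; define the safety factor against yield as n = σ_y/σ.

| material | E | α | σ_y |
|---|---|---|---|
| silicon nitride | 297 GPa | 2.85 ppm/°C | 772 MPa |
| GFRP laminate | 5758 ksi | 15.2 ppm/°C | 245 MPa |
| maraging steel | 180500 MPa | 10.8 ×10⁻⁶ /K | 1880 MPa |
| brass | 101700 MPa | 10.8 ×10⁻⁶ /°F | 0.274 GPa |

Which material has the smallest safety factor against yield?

brass

With everything in SI (GPa, ×10⁻⁶/K, MPa):
  silicon nitride: E = 297.0, α = 2.85, σ_y = 772.0 → σ = 94.0 MPa, n = 8.22
  GFRP laminate: E = 39.70, α = 15.2, σ_y = 245.0 → σ = 67.0 MPa, n = 3.66
  maraging steel: E = 180.5, α = 10.8, σ_y = 1880 → σ = 216 MPa, n = 8.69
  brass: E = 101.7, α = 19.4, σ_y = 274.0 → σ = 219 MPa, n = 1.25
Brass has the lowest safety factor, n = 1.25.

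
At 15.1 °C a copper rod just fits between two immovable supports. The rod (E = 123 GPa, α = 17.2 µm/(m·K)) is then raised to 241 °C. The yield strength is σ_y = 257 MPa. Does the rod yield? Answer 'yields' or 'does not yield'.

yields

ΔT = 225.9 K. Constrained thermal stress σ = E·α·ΔT = 123.0×10³ MPa × 17.2×10⁻⁶ × 225.9 = 478 MPa (compressive).
Compare to σ_y = 257 MPa: σ ≥ σ_y, so it yields.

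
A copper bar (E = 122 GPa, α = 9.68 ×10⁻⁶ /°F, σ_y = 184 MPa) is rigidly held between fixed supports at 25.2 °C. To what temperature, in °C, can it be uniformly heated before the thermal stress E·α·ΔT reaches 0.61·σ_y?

78.0 °C

α = 9.68×10⁻⁶/°F × 9/5 = 17.4×10⁻⁶/K.
E·α·ΔT = 112.2 MPa ⇒ ΔT = 112.2 / (122.0×10³ × 17.4×10⁻⁶) = 52.80 K.
T = 25.2 + 52.80 = 78.00 °C.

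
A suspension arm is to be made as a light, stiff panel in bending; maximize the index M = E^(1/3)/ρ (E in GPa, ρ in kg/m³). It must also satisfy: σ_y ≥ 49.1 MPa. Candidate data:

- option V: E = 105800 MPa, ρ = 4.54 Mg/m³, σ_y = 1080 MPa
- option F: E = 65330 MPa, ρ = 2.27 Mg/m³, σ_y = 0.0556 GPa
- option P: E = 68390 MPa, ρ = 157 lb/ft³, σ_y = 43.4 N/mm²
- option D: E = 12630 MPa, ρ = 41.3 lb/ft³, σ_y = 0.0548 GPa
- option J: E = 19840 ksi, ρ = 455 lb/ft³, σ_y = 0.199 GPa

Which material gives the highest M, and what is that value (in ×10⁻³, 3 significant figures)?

Screen on constraints: σ_y ≥ 49.1 MPa. Survivors: option V, option F, option D, option J.
In SI units:
  option V: E = 105.8 GPa, ρ = 4540 kg/m³
  option F: E = 65.33 GPa, ρ = 2270 kg/m³
  option D: E = 12.63 GPa, ρ = 661.6 kg/m³
  option J: E = 136.8 GPa, ρ = 7288 kg/m³
  option D: M = 3.52×10⁻³
  option F: M = 1.77×10⁻³
  option V: M = 1.04×10⁻³
  option J: M = 0.707×10⁻³
Highest index: option D.

option D, M = 3.52×10⁻³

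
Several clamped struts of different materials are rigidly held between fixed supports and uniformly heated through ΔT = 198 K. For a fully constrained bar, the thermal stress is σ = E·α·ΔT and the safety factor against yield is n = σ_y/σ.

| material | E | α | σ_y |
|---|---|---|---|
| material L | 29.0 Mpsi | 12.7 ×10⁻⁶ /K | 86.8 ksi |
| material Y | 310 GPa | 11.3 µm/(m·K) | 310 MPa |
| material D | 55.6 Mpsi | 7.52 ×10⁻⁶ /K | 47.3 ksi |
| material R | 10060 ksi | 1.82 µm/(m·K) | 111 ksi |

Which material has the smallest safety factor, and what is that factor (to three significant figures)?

material Y, n = 0.447

In consistent units (E in GPa, α in ×10⁻⁶/K, σ_y in MPa):
  material L: E = 199.9, α = 12.7, σ_y = 598.5 → σ = 503 MPa, n = 1.19
  material Y: E = 310.0, α = 11.3, σ_y = 310.0 → σ = 694 MPa, n = 0.447
  material D: E = 383.3, α = 7.52, σ_y = 326.1 → σ = 571 MPa, n = 0.571
  material R: E = 69.36, α = 1.82, σ_y = 765.3 → σ = 25.0 MPa, n = 30.6
The minimum is material Y at n = 0.447.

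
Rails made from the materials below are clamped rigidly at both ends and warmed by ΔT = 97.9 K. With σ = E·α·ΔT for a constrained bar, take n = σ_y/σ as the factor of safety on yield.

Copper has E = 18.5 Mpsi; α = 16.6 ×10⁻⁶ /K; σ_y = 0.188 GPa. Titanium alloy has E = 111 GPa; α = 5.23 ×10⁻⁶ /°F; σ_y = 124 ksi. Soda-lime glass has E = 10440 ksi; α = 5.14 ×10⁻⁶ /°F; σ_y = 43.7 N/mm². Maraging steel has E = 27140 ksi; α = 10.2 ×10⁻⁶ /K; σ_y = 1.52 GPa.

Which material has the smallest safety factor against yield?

soda-lime glass

With everything in SI (GPa, ×10⁻⁶/K, MPa):
  copper: E = 127.6, α = 16.6, σ_y = 188.0 → σ = 207 MPa, n = 0.907
  titanium alloy: E = 111.0, α = 9.41, σ_y = 855.0 → σ = 102 MPa, n = 8.36
  soda-lime glass: E = 71.98, α = 9.25, σ_y = 43.70 → σ = 65.2 MPa, n = 0.670
  maraging steel: E = 187.1, α = 10.2, σ_y = 1520 → σ = 187 MPa, n = 8.13
Smallest n: soda-lime glass with n = 0.670.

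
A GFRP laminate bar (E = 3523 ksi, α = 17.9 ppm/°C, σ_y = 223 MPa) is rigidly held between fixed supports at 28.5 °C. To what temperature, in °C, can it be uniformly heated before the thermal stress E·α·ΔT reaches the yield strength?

541 °C

E = 3523 ksi = 24.29 GPa.
E·α·ΔT = 223.0 MPa ⇒ ΔT = 223.0 / (24.29×10³ × 17.9×10⁻⁶) = 512.9 K.
T = 28.5 + 512.9 = 541.4 °C.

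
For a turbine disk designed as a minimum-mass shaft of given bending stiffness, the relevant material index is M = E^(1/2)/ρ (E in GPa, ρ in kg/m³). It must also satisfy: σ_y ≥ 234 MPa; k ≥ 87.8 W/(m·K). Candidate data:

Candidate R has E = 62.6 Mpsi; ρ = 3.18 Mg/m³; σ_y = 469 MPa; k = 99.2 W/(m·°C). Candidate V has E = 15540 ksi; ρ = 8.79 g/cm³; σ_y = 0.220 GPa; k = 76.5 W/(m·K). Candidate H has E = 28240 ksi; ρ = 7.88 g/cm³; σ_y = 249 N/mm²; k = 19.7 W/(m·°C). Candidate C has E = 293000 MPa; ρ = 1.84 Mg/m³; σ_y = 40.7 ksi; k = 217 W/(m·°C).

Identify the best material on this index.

candidate C

Screen on constraints: σ_y ≥ 234 MPa; k ≥ 87.8 W/(m·K). Survivors: candidate R, candidate C.
Normalizing units and computing the index:
  candidate R: E = 431.6 GPa, ρ = 3180 kg/m³
  candidate C: E = 293.0 GPa, ρ = 1840 kg/m³
  candidate C: M = 9.30×10⁻³
  candidate R: M = 6.53×10⁻³
Highest index: candidate C.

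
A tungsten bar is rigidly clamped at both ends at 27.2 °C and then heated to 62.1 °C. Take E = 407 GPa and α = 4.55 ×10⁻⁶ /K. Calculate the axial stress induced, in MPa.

64.6 MPa

ΔT = 34.90 K. Constrained thermal stress σ = E·α·ΔT = 407.0×10³ MPa × 4.55×10⁻⁶ × 34.90 = 64.6 MPa (compressive).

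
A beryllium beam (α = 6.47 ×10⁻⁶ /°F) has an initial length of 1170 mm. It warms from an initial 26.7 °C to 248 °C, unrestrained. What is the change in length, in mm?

3.02 mm

Convert α: 6.47×10⁻⁶/°F × (9/5) = 11.6×10⁻⁶/K.
ΔT = 248 − 26.7 = 221.3 K.
ΔL = α·L₀·ΔT = 11.6×10⁻⁶ × 1170 mm × 221.3 K = 3.02 mm.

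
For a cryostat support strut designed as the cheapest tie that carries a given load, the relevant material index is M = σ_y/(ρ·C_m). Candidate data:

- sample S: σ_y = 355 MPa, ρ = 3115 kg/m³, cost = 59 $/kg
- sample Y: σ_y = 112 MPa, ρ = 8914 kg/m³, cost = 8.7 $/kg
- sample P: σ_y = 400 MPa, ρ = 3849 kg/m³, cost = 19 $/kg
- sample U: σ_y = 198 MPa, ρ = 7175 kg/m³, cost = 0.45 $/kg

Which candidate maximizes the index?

Per-candidate index values:
  sample U: M = 61.3 kN·m per $
  sample P: M = 5.47 kN·m per $
  sample S: M = 1.93 kN·m per $
  sample Y: M = 1.44 kN·m per $
Sample U ranks first.

sample U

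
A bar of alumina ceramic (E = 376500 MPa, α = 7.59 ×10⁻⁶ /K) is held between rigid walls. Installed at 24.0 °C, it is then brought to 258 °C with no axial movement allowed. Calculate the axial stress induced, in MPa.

669 MPa

E = 376500 MPa = 376.5 GPa.
ΔT = 234.0 K. Constrained thermal stress σ = E·α·ΔT = 376.5×10³ MPa × 7.59×10⁻⁶ × 234.0 = 669 MPa (compressive).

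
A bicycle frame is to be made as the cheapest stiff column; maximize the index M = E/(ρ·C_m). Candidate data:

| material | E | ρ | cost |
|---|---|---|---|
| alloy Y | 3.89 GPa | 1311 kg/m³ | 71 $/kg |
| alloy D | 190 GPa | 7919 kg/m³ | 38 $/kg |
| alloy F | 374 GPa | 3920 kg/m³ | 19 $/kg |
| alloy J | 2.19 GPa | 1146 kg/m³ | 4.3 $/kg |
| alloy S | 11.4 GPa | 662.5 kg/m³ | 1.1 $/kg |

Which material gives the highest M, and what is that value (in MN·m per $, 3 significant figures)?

alloy S, M = 15.6 MN·m per $

Computing M directly (units already consistent):
  alloy S: M = 15.6 MN·m per $
  alloy F: M = 5.02 MN·m per $
  alloy D: M = 0.631 MN·m per $
  alloy J: M = 0.444 MN·m per $
  alloy Y: M = 0.0418 MN·m per $
Alloy S ranks first.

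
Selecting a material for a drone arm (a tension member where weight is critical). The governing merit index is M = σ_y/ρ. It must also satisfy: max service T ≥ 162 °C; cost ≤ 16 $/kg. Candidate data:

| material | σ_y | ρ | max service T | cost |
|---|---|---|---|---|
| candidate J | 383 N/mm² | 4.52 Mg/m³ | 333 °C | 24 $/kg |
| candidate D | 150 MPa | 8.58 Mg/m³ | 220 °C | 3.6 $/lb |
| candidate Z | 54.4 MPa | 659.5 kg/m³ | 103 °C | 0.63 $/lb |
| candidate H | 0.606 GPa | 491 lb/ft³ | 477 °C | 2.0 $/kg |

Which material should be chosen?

candidate H

Screen on constraints: max service T ≥ 162 °C; cost ≤ 16 $/kg. Survivors: candidate D, candidate H.
Normalizing units and computing the index:
  candidate D: σ_y = 150.0 MPa, ρ = 8580 kg/m³
  candidate H: σ_y = 606.0 MPa, ρ = 7865 kg/m³
  candidate H: M = 77.0 kN·m/kg
  candidate D: M = 17.5 kN·m/kg
Candidate H has the largest M.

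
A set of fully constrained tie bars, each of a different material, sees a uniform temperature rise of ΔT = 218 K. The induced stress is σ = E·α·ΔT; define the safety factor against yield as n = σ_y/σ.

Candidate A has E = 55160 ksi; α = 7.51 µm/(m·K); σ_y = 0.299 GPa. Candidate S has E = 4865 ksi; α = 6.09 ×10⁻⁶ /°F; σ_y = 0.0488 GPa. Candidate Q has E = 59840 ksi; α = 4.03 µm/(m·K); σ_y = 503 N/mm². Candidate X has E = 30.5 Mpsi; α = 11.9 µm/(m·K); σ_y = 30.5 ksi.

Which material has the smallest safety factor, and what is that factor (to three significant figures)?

Converting E to GPa, α to ×10⁻⁶/K, σ_y to MPa, then σ and n for each:
  candidate A: E = 380.3, α = 7.51, σ_y = 299.0 → σ = 623 MPa, n = 0.480
  candidate S: E = 33.54, α = 11.0, σ_y = 48.80 → σ = 80.2 MPa, n = 0.609
  candidate Q: E = 412.6, α = 4.03, σ_y = 503.0 → σ = 362 MPa, n = 1.39
  candidate X: E = 210.3, α = 11.9, σ_y = 210.3 → σ = 546 MPa, n = 0.385
Smallest n: candidate X with n = 0.385.

candidate X, n = 0.385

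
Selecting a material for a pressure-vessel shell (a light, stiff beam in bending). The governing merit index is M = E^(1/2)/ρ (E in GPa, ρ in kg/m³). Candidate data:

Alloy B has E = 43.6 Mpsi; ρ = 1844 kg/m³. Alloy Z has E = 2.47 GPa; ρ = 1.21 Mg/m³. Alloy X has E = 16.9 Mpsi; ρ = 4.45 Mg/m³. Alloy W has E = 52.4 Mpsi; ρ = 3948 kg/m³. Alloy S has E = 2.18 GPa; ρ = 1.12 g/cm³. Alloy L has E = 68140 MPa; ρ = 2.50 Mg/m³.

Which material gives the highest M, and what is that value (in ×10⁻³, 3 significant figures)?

Convert each candidate to consistent units, then evaluate M:
  alloy B: E = 300.6 GPa, ρ = 1844 kg/m³
  alloy Z: E = 2.470 GPa, ρ = 1210 kg/m³
  alloy X: E = 116.5 GPa, ρ = 4450 kg/m³
  alloy W: E = 361.3 GPa, ρ = 3948 kg/m³
  alloy S: E = 2.180 GPa, ρ = 1120 kg/m³
  alloy L: E = 68.14 GPa, ρ = 2500 kg/m³
  alloy B: M = 9.40×10⁻³
  alloy W: M = 4.81×10⁻³
  alloy L: M = 3.30×10⁻³
  alloy X: M = 2.43×10⁻³
  alloy S: M = 1.32×10⁻³
  alloy Z: M = 1.30×10⁻³
Highest index: alloy B.

alloy B, M = 9.40×10⁻³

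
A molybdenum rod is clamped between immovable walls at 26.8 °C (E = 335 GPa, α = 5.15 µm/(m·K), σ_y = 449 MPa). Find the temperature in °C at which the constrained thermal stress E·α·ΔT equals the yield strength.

287 °C

E·α·ΔT = 449.0 MPa ⇒ ΔT = 449.0 / (335.0×10³ × 5.15×10⁻⁶) = 260.3 K.
T = 26.8 + 260.3 = 287.1 °C.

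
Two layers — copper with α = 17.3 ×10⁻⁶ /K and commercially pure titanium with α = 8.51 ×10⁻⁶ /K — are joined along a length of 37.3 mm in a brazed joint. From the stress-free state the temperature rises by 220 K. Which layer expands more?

copper

α(copper) = 17.3×10⁻⁶/K vs α(commercially pure titanium) = 8.51×10⁻⁶/K.
Higher α expands more for the same ΔT: copper.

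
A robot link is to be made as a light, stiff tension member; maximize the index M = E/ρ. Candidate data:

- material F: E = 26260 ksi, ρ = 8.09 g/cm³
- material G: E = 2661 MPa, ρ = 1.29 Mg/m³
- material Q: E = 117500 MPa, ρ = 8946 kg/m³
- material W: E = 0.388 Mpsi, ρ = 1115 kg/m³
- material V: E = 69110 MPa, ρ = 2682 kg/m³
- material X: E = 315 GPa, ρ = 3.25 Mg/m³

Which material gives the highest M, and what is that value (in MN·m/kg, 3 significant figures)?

In SI units:
  material F: E = 181.1 GPa, ρ = 8090 kg/m³
  material G: E = 2.661 GPa, ρ = 1290 kg/m³
  material Q: E = 117.5 GPa, ρ = 8946 kg/m³
  material W: E = 2.675 GPa, ρ = 1115 kg/m³
  material V: E = 69.11 GPa, ρ = 2682 kg/m³
  material X: E = 315.0 GPa, ρ = 3250 kg/m³
  material X: M = 96.9 MN·m/kg
  material V: M = 25.8 MN·m/kg
  material F: M = 22.4 MN·m/kg
  material Q: M = 13.1 MN·m/kg
  material W: M = 2.40 MN·m/kg
  material G: M = 2.06 MN·m/kg
The maximum is for material X.

material X, M = 96.9 MN·m/kg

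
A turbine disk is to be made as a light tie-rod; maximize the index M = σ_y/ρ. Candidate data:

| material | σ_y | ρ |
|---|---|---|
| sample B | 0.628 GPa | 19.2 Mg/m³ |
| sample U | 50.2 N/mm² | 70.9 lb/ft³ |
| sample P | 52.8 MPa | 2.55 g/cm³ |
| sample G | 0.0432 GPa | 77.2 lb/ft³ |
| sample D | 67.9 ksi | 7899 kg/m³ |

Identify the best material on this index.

sample D

Normalizing units and computing the index:
  sample B: σ_y = 628.0 MPa, ρ = 19200 kg/m³
  sample U: σ_y = 50.20 MPa, ρ = 1136 kg/m³
  sample P: σ_y = 52.80 MPa, ρ = 2550 kg/m³
  sample G: σ_y = 43.20 MPa, ρ = 1237 kg/m³
  sample D: σ_y = 468.2 MPa, ρ = 7899 kg/m³
  sample D: M = 59.3 kN·m/kg
  sample U: M = 44.2 kN·m/kg
  sample G: M = 34.9 kN·m/kg
  sample B: M = 32.7 kN·m/kg
  sample P: M = 20.7 kN·m/kg
The maximum is for sample D.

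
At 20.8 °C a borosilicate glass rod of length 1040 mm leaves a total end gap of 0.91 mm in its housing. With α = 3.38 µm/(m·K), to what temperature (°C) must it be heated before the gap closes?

α·L₀·ΔT = 0.91 mm ⇒ ΔT = 0.91 / (3.38×10⁻⁶ × 1040.0) = 258.9 K.
T = 20.8 + 258.9 = 279.7 °C.

280 °C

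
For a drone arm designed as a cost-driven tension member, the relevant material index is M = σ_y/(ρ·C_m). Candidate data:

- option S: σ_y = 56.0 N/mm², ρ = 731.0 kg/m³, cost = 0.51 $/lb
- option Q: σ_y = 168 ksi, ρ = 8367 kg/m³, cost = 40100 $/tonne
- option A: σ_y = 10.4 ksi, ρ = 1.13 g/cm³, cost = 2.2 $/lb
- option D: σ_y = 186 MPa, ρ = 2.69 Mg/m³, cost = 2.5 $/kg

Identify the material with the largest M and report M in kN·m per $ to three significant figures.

Convert each candidate to consistent units, then evaluate M:
  option S: σ_y = 56.00 MPa, ρ = 731.0 kg/m³, cost = 1.124 $/kg
  option Q: σ_y = 1158 MPa, ρ = 8367 kg/m³, cost = 40.10 $/kg
  option A: σ_y = 71.71 MPa, ρ = 1130 kg/m³, cost = 4.850 $/kg
  option D: σ_y = 186.0 MPa, ρ = 2690 kg/m³, cost = 2.500 $/kg
  option S: M = 68.1 kN·m per $
  option D: M = 27.7 kN·m per $
  option A: M = 13.1 kN·m per $
  option Q: M = 3.45 kN·m per $
The maximum is for option S.

option S, M = 68.1 kN·m per $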